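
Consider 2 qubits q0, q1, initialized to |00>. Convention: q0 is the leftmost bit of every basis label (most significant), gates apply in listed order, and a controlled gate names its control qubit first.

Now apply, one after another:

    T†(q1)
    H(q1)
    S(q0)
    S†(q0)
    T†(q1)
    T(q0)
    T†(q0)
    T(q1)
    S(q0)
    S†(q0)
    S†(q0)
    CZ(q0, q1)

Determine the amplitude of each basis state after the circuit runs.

The final amplitudes are sqrt(2)/2 on |00>, sqrt(2)/2 on |01>, 0 on |10>, 0 on |11>. Key observation: gates 3-10 undo each other exactly, leaving only the rest of the circuit to track.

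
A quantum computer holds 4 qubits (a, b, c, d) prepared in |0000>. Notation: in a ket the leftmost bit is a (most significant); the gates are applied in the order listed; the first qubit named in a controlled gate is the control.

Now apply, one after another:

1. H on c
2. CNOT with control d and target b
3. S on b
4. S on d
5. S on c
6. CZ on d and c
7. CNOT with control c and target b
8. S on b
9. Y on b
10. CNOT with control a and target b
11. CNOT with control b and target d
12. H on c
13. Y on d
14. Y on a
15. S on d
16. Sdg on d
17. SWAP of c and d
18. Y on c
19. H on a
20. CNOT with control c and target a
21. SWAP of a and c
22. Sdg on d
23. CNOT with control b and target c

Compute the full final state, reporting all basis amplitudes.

The resulting statevector has amplitude -sqrt(2)/4 on |0000>, -sqrt(2)*I/4 on |0001>, sqrt(2)/4 on |0010>, sqrt(2)*I/4 on |0011>, 0 on |0100>, 0 on |0101>, 0 on |0110>, 0 on |0111>, 0 on |1000>, 0 on |1001>, 0 on |1010>, 0 on |1011>, -sqrt(2)/4 on |1100>, sqrt(2)*I/4 on |1101>, sqrt(2)/4 on |1110>, -sqrt(2)*I/4 on |1111>.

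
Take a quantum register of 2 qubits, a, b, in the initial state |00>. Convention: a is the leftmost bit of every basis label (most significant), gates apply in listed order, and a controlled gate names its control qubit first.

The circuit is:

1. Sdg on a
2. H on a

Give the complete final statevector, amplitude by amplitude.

The final amplitudes are sqrt(2)/2 on |00>, 0 on |01>, sqrt(2)/2 on |10>, 0 on |11>.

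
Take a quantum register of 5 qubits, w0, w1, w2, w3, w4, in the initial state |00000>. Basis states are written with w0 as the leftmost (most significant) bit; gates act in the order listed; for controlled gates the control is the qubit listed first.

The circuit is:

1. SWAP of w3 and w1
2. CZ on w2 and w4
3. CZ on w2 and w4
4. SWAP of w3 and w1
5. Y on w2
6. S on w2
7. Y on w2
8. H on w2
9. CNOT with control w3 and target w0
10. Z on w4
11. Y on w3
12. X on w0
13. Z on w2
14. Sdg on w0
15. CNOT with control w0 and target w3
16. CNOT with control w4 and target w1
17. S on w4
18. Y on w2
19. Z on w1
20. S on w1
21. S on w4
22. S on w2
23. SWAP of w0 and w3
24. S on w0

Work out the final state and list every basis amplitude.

The final amplitudes are -sqrt(2)/2 on |00010>, -sqrt(2)*I/2 on |00110>, and 0 on every other basis state. Key observation: the block from step 1 through step 4 cancels to the identity and can be dropped.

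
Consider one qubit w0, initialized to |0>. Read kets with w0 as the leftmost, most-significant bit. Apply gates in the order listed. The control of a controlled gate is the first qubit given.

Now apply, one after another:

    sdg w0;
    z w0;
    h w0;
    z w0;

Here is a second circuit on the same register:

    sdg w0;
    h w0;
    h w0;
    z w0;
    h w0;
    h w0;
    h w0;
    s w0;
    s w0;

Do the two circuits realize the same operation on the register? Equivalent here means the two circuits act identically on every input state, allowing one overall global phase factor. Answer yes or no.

Yes — the two circuits implement the same unitary up to a global phase.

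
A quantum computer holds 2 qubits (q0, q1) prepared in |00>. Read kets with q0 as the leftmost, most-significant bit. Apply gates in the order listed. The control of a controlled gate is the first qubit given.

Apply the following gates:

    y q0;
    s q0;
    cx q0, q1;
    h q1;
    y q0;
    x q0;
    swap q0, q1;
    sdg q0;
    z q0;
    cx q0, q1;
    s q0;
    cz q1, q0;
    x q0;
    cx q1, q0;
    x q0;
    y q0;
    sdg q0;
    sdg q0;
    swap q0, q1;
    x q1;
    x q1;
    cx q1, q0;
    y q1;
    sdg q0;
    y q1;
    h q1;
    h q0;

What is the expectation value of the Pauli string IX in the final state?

In the final state, IX has expectation 1. Key observation: gates 20-21 undo each other exactly, leaving only the rest of the circuit to track.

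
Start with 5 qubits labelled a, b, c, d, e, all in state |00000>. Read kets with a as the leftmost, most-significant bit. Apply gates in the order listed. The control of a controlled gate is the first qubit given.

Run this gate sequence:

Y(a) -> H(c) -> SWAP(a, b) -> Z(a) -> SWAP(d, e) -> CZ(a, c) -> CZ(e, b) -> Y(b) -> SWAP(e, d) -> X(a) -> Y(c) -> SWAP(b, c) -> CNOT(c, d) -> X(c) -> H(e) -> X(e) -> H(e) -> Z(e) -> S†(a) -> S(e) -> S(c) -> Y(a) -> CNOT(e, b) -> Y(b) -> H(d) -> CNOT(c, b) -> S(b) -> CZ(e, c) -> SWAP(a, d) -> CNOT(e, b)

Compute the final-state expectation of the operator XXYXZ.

The observable XXYXZ averages to 0. Key observation: steps 15-18 multiply out to the identity, so the circuit reduces to the remaining gates.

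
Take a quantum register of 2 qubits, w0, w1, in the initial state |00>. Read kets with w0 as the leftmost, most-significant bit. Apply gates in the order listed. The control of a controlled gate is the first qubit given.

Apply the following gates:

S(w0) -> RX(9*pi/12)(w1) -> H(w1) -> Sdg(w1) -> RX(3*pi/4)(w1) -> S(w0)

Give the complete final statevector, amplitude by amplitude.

After the circuit, the state carries amplitude (1 - I)*(sqrt(2) - 2*I)/4 on |00>, sqrt(2)*(-1 - I)/4 on |01>, 0 on |10>, 0 on |11>.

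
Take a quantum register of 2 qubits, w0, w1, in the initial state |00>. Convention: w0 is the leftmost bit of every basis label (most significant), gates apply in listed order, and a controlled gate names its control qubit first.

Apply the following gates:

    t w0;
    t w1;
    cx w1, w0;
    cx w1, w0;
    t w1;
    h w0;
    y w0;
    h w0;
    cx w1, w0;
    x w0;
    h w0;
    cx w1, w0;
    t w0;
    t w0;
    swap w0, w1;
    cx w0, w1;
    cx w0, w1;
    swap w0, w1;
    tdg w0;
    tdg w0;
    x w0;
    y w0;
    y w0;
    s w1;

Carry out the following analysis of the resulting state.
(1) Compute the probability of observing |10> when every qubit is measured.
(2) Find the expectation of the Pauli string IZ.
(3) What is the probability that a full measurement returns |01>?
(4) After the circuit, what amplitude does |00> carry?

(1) The probability of measuring |10> is 1/2.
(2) The observable IZ averages to 1.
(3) Outcome |01> occurs with probability 0.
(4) |00> carries amplitude -sqrt(2)*I/2 in the final state.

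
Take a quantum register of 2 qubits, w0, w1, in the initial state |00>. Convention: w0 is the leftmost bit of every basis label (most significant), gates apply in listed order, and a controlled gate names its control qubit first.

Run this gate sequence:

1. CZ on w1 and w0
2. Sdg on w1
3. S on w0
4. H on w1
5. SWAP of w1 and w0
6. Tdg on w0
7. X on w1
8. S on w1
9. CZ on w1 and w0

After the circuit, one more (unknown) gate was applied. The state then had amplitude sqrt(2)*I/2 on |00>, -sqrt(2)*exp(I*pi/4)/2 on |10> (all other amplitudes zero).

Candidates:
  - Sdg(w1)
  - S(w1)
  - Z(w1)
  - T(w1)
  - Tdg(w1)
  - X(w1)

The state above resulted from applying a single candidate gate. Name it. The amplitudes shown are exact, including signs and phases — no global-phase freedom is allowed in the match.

It was X(w1) that produced the state shown.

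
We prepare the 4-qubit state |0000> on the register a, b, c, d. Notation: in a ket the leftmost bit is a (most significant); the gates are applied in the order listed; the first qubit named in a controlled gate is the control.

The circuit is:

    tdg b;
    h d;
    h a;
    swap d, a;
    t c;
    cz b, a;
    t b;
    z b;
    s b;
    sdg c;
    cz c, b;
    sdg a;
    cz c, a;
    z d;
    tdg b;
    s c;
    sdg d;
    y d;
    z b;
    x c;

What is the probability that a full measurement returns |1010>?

A full measurement returns |1010> with probability 1/4.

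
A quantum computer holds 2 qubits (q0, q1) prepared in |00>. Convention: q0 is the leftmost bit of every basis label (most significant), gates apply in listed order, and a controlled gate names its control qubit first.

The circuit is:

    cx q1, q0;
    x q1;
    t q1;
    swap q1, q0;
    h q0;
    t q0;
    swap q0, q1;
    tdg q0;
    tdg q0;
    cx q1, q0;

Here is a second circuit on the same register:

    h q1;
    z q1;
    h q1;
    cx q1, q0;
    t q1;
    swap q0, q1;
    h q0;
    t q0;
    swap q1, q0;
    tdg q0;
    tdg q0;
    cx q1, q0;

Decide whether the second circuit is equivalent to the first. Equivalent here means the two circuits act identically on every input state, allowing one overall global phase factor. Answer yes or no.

No — the two circuits implement different unitaries, even allowing a global phase.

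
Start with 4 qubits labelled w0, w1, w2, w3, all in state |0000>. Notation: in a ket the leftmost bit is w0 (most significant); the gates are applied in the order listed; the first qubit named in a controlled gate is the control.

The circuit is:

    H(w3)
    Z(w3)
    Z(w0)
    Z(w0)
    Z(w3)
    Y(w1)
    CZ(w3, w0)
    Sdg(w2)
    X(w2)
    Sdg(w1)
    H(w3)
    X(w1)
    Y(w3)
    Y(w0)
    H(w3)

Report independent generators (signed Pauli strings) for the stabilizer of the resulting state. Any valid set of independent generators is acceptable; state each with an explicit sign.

The final state is stabilized by the group generated by -IIIX, -ZIII, +IZII, -IIZI; other independent generating sets are equally valid. Key observation: the block from step 2 through step 5 cancels to the identity and can be dropped.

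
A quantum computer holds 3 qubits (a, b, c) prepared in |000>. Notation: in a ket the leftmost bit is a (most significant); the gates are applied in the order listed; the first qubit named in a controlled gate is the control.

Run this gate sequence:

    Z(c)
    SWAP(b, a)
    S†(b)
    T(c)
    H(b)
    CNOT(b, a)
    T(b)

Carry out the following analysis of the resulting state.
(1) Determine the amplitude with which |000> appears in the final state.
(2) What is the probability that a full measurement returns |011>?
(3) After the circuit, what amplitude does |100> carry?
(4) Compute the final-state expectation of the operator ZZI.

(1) |000> carries amplitude sqrt(2)/2 in the final state.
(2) A full measurement returns |011> with probability 0.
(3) |100> carries amplitude 0 in the final state.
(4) The observable ZZI averages to 1.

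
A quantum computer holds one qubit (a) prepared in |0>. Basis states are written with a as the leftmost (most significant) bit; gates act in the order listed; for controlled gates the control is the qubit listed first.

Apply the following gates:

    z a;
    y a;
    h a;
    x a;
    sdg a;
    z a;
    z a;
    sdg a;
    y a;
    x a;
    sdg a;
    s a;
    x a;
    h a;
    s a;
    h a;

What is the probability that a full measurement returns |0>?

A full measurement returns |0> with probability 1/2.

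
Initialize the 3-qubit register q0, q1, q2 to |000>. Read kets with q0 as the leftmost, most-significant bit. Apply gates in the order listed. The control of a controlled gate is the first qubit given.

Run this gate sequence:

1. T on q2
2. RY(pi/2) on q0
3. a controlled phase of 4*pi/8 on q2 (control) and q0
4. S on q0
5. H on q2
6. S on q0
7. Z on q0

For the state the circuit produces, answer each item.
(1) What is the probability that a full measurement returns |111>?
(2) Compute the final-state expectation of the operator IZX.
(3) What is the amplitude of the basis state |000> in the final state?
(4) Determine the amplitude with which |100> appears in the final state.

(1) Outcome |111> occurs with probability 0.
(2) The expectation value of IZX is 1.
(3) The final state's coefficient on |000> equals 1/2.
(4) The amplitude on |100> is 1/2.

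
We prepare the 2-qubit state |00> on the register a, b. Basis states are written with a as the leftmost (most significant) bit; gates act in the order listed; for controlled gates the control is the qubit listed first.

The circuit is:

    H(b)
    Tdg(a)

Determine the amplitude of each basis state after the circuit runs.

The resulting statevector has amplitude sqrt(2)/2 on |00>, sqrt(2)/2 on |01>, 0 on |10>, 0 on |11>.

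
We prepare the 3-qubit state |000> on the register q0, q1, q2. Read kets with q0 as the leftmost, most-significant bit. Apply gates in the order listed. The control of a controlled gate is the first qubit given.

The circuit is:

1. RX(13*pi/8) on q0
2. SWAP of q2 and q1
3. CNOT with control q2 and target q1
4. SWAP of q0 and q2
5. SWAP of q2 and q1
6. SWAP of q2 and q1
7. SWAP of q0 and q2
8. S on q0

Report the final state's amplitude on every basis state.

After the circuit, the state carries amplitude -cos(3*pi/16) on |000>, sin(3*pi/16) on |100>, and 0 on every other basis state.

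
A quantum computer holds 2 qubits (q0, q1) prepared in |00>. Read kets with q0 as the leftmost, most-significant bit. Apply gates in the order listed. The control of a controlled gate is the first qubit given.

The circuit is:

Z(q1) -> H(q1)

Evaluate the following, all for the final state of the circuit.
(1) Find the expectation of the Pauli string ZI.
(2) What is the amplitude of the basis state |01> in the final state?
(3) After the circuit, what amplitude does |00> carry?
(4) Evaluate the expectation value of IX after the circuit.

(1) The observable ZI averages to 1.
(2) |01> carries amplitude sqrt(2)/2 in the final state.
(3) The final state's coefficient on |00> equals sqrt(2)/2.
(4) The observable IX averages to 1.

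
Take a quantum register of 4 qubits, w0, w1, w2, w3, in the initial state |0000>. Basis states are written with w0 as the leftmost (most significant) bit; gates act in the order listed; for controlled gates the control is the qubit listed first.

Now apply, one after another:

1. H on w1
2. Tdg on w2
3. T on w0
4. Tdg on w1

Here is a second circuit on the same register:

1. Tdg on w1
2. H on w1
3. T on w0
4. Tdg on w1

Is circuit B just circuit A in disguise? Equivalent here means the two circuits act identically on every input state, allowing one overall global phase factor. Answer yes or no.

No — the two circuits implement different unitaries, even allowing a global phase.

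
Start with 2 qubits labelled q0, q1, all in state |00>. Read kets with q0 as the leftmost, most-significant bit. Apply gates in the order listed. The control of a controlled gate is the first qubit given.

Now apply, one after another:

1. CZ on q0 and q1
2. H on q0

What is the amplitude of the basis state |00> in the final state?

The final state's coefficient on |00> equals sqrt(2)/2.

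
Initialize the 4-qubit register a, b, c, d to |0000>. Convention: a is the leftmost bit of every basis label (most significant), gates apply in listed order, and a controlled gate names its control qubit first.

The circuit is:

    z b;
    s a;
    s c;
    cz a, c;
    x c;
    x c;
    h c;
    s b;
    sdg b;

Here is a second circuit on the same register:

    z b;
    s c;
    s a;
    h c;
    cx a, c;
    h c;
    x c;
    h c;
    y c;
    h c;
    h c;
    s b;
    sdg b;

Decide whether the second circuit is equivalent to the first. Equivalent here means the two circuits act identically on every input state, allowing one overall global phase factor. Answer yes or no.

No, they are not equivalent — no single phase factor reconciles the two unitaries.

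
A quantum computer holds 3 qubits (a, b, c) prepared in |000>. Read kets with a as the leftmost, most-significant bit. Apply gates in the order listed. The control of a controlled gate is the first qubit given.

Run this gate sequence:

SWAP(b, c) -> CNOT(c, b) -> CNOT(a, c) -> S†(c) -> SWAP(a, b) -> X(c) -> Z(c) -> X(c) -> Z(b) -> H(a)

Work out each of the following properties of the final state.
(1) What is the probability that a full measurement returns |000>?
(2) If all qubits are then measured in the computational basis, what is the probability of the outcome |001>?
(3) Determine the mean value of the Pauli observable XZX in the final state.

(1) A full measurement returns |000> with probability 1/2.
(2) A full measurement returns |001> with probability 0.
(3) The expectation value of XZX is 0.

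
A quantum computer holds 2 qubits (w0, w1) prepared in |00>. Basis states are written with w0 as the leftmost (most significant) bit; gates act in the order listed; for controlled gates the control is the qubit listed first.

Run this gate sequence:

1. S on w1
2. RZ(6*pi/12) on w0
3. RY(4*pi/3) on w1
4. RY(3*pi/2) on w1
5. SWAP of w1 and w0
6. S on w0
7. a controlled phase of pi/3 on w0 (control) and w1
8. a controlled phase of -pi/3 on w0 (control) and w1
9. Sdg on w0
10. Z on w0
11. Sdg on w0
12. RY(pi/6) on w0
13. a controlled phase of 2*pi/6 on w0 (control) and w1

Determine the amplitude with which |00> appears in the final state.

The amplitude on |00> is (1 - I)*exp(3*I*pi/4)/4. Key observation: gates 6-9 undo each other exactly, leaving only the rest of the circuit to track.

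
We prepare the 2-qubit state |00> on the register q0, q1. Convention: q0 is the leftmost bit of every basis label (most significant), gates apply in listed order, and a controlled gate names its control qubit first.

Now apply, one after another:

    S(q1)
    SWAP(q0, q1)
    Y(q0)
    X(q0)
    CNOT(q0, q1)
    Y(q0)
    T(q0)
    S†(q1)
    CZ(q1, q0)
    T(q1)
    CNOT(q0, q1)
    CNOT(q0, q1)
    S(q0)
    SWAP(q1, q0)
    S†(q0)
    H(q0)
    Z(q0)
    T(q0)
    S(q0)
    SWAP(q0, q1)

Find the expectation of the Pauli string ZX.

The observable ZX averages to -sqrt(2)/2.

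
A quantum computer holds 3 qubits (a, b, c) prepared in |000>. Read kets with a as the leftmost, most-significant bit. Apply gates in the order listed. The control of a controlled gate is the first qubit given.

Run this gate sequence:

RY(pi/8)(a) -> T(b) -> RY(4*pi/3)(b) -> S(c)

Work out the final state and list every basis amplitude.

After the circuit, the state carries amplitude -cos(pi/16)/2 on |000>, 0 on |001>, sqrt(3)*cos(pi/16)/2 on |010>, 0 on |011>, -sin(pi/16)/2 on |100>, 0 on |101>, sqrt(3)*sin(pi/16)/2 on |110>, 0 on |111>.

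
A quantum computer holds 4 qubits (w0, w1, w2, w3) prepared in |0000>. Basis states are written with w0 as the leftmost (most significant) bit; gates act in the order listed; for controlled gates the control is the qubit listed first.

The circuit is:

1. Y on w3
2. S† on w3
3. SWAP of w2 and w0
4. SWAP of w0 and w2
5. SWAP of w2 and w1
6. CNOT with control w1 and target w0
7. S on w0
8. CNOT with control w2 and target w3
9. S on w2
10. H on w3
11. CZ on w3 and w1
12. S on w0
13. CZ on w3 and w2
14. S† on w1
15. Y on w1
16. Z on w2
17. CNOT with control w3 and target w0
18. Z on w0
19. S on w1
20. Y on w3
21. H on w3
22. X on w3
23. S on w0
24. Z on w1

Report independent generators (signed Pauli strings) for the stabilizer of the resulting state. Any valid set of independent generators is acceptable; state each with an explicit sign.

The stabilizer group can be generated by +YIIZ, -ZIIX, -IZII, +IIZI, among other valid generating sets.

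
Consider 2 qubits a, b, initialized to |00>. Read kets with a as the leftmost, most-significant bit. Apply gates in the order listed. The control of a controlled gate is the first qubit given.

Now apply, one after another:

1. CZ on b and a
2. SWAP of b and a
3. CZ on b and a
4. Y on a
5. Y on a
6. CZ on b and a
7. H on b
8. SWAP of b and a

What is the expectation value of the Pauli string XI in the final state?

The observable XI averages to 1. Key observation: the block from step 3 through step 6 cancels to the identity and can be dropped.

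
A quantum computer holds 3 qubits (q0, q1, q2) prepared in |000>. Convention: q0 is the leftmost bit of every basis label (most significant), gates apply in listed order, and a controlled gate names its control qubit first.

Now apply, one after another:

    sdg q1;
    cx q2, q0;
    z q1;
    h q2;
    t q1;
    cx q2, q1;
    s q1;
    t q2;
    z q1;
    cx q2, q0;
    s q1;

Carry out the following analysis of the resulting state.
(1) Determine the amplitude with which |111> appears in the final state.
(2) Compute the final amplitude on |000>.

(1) |111> carries amplitude sqrt(2)*exp(I*pi/4)/2 in the final state.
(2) The final state's coefficient on |000> equals sqrt(2)/2.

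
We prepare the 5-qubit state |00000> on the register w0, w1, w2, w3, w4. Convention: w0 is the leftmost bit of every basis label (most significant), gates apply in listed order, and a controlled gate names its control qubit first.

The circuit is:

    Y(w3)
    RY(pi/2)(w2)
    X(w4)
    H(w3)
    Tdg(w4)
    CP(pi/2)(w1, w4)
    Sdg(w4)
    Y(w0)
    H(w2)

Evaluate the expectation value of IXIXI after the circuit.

The observable IXIXI averages to 0.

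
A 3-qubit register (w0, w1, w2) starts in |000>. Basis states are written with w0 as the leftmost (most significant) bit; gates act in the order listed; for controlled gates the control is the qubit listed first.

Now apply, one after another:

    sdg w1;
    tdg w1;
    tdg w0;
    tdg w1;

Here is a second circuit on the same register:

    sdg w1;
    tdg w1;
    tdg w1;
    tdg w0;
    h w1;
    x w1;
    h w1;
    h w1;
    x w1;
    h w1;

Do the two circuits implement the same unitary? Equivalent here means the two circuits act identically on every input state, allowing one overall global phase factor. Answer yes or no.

Yes, they are equivalent — the unitaries differ by at most a global phase.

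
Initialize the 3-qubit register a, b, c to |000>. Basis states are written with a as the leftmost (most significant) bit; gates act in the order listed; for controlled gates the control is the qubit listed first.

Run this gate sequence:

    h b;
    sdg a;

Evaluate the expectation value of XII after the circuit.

The observable XII averages to 0.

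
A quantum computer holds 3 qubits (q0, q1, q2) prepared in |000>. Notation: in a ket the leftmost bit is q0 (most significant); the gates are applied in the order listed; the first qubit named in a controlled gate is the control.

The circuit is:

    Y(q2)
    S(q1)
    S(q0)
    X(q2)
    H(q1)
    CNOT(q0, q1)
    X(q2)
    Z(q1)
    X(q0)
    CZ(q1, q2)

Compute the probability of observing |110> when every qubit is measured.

Outcome |110> occurs with probability 0.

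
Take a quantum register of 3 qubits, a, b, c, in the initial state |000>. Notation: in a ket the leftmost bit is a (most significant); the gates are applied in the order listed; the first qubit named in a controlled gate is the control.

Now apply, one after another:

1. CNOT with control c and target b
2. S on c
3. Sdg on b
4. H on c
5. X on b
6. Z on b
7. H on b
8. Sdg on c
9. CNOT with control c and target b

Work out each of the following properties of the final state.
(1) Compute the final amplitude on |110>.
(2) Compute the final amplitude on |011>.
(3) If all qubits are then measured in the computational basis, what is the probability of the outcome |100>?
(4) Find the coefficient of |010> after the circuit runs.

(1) |110> carries amplitude 0 in the final state.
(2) |011> carries amplitude I/2 in the final state.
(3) Outcome |100> occurs with probability 0.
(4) |010> carries amplitude 1/2 in the final state.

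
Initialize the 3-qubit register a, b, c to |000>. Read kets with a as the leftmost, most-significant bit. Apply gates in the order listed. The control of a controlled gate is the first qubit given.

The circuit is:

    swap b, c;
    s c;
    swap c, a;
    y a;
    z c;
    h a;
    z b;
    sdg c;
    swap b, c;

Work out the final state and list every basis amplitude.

After the circuit, the state carries amplitude sqrt(2)*I/2 on |000>, -sqrt(2)*I/2 on |100>, and 0 on every other basis state.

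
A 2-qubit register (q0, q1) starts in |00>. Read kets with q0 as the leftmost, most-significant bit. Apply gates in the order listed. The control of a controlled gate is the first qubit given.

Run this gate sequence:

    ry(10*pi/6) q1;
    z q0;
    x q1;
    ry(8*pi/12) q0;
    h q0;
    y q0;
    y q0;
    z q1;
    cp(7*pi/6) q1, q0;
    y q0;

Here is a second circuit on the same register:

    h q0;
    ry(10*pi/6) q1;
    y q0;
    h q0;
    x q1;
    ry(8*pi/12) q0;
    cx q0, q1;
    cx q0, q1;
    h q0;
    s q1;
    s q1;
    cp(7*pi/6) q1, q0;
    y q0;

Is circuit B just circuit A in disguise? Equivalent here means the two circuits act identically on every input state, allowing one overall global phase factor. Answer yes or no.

No: there is an input state on which the two circuits produce genuinely different outputs (not merely differing by a phase).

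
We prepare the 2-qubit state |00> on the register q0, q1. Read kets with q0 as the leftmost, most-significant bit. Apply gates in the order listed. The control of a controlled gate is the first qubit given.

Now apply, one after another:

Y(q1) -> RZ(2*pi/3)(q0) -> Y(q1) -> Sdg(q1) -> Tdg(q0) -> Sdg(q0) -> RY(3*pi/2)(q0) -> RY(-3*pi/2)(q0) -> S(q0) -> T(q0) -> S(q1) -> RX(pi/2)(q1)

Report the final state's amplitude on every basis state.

The resulting statevector has amplitude -sqrt(2)*exp(2*I*pi/3)/2 on |00>, -sqrt(2)*exp(I*pi/6)/2 on |01>, 0 on |10>, 0 on |11>. Key observation: steps 4-11 multiply out to the identity, so the circuit reduces to the remaining gates.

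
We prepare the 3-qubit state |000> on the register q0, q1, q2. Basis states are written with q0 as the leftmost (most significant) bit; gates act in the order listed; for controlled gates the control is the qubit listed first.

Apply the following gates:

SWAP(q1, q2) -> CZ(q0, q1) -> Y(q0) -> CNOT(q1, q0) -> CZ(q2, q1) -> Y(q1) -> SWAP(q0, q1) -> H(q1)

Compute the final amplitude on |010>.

|010> carries amplitude 0 in the final state.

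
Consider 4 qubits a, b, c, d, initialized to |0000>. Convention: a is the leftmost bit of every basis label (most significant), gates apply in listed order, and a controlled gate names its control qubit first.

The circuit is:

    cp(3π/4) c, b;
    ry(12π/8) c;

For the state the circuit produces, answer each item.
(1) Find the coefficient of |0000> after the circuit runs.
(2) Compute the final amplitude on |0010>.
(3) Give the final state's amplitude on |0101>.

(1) The amplitude on |0000> is -sqrt(2)/2.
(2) The amplitude on |0010> is sqrt(2)/2.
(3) |0101> carries amplitude 0 in the final state.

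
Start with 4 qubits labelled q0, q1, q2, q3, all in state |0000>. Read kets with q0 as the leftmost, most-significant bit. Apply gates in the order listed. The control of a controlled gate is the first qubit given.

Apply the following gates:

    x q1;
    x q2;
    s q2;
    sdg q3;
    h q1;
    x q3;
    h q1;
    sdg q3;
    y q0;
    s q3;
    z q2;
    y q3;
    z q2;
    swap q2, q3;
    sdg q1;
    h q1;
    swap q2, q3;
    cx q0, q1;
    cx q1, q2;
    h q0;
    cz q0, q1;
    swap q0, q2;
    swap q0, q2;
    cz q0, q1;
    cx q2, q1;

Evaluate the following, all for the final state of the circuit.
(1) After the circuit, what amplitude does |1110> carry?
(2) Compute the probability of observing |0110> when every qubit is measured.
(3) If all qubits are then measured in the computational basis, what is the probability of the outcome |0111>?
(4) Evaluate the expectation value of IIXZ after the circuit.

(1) The amplitude on |1110> is 1/2. Key observation: the block from step 21 through step 24 cancels to the identity and can be dropped.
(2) Outcome |0110> occurs with probability 1/4.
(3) The probability of measuring |0111> is 0.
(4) The expectation value of IIXZ is -1.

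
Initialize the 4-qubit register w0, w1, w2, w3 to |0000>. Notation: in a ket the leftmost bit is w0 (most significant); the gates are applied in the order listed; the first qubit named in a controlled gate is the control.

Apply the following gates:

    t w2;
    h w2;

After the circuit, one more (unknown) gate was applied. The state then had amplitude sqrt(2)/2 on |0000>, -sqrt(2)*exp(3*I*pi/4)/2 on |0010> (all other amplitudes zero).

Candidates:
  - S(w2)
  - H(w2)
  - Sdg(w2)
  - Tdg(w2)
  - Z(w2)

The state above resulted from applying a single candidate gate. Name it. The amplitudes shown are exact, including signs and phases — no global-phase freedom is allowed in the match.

It was Tdg(w2) that produced the state shown.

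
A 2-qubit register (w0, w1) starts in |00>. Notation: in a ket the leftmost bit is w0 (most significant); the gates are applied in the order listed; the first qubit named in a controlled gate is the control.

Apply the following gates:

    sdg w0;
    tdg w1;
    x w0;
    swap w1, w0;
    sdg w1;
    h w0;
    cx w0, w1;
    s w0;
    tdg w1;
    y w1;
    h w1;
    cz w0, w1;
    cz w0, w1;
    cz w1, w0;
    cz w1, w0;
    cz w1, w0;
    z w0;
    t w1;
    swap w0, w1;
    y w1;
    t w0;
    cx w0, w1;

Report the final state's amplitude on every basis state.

The final amplitudes are -1/2 on |00>, -exp(I*pi/4)/2 on |01>, -exp(3*I*pi/4)/2 on |10>, -I/2 on |11>. Key observation: the block from step 14 through step 15 cancels to the identity and can be dropped.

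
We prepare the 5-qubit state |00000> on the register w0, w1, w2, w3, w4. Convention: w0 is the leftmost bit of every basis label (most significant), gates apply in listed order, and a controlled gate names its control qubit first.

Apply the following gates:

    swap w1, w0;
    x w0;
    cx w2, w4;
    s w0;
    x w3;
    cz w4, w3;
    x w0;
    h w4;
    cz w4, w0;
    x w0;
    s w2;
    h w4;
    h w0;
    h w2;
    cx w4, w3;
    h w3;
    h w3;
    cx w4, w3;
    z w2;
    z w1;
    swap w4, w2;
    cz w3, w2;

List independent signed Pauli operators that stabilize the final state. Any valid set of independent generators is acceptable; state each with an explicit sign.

The stabilizer group can be generated by -XIIII, -IIIIX, +IZIII, +IIZII, -IIIZI, among other valid generating sets. Key observation: the block from step 15 through step 18 cancels to the identity and can be dropped.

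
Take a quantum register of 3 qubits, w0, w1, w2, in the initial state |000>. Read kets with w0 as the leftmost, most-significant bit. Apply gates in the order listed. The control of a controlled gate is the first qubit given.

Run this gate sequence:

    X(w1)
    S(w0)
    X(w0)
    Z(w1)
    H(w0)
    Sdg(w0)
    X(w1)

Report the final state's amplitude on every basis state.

After the circuit, the state carries amplitude -sqrt(2)/2 on |000>, -sqrt(2)*I/2 on |100>, and 0 on every other basis state.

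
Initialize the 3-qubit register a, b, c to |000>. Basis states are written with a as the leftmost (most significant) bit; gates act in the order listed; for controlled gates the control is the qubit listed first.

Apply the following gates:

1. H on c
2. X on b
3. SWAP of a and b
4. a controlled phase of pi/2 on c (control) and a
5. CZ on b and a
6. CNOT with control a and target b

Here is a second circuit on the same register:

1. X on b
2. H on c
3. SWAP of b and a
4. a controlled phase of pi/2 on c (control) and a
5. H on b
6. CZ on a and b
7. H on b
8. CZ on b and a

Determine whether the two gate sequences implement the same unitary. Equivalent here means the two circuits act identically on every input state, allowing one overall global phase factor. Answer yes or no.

No, they are not equivalent — no single phase factor reconciles the two unitaries.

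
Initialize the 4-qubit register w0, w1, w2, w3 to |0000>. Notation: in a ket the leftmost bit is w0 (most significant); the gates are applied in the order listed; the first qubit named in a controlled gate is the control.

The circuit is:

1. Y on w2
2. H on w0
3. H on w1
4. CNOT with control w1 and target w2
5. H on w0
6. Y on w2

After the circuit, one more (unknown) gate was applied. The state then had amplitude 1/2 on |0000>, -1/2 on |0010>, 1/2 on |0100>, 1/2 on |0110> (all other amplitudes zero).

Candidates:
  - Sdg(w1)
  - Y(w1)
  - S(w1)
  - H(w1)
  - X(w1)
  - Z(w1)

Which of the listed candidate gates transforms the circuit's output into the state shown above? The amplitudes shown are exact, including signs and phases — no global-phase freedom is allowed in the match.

It was H(w1) that produced the state shown.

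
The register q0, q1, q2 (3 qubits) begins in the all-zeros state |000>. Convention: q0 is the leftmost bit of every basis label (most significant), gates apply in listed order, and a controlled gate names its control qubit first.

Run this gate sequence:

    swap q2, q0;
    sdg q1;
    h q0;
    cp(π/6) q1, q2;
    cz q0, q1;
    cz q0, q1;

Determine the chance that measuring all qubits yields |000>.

A full measurement returns |000> with probability 1/2. Key observation: gates 5-6 undo each other exactly, leaving only the rest of the circuit to track.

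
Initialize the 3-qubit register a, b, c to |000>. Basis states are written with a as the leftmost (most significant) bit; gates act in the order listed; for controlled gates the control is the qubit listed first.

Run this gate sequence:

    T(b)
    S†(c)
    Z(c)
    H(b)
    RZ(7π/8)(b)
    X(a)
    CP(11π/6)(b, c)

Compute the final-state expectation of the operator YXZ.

The observable YXZ averages to 0.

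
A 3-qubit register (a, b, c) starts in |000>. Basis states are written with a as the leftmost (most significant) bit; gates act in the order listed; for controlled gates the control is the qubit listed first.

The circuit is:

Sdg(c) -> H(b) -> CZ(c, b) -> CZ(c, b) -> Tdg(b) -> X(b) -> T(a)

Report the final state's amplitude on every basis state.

The resulting statevector has amplitude -sqrt(2)*exp(3*I*pi/4)/2 on |000>, sqrt(2)/2 on |010>, and 0 on every other basis state. Key observation: gates 3-4 undo each other exactly, leaving only the rest of the circuit to track.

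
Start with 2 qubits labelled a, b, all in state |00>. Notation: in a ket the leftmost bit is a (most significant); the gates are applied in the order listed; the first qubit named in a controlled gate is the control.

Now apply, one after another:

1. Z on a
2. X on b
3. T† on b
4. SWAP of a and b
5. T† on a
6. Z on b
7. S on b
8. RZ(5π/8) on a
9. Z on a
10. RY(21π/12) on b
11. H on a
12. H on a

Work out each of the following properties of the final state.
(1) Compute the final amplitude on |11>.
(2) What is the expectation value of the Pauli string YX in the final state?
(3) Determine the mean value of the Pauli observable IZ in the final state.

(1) The amplitude on |11> is sqrt(2 - sqrt(2))*exp(13*I*pi/16)/2.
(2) The expectation value of YX is 0.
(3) The expectation value of IZ is sqrt(2)/2.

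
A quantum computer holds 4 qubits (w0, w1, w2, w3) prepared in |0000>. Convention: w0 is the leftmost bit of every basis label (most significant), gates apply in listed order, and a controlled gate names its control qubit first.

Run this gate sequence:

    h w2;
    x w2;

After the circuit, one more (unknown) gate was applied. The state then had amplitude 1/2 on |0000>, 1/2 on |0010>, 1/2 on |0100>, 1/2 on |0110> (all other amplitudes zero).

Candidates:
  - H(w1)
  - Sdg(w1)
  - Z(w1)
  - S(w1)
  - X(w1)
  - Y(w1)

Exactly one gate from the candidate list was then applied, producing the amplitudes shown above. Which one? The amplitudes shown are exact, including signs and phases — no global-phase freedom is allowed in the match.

The applied gate was H(w1).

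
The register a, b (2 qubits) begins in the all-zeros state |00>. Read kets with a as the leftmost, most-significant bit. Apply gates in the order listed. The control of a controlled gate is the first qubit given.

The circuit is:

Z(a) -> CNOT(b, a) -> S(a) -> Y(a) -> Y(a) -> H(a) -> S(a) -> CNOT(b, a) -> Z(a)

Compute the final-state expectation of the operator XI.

The observable XI averages to 0.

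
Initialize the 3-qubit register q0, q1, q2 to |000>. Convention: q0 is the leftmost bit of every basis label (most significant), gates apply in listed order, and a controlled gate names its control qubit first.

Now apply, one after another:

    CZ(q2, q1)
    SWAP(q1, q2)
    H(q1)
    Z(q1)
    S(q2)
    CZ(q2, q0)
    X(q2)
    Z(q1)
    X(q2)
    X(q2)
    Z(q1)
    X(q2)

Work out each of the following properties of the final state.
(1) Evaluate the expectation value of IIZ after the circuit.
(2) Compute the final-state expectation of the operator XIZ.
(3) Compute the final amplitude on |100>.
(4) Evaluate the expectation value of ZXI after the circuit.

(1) In the final state, IIZ has expectation 1.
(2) In the final state, XIZ has expectation 0.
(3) |100> carries amplitude 0 in the final state.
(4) In the final state, ZXI has expectation -1.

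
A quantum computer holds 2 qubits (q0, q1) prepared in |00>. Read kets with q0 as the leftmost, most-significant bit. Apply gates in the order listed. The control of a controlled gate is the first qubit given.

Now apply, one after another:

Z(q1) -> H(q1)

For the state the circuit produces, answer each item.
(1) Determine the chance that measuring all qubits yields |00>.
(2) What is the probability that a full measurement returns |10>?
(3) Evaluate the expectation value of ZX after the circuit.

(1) Outcome |00> occurs with probability 1/2.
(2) Outcome |10> occurs with probability 0.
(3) In the final state, ZX has expectation 1.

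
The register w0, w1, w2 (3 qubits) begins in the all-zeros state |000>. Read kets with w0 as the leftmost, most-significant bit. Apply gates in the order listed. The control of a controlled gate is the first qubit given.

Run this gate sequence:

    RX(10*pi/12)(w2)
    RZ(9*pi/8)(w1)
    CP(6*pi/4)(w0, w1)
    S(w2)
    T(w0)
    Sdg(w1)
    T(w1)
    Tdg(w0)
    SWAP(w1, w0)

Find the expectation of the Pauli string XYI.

In the final state, XYI has expectation 0.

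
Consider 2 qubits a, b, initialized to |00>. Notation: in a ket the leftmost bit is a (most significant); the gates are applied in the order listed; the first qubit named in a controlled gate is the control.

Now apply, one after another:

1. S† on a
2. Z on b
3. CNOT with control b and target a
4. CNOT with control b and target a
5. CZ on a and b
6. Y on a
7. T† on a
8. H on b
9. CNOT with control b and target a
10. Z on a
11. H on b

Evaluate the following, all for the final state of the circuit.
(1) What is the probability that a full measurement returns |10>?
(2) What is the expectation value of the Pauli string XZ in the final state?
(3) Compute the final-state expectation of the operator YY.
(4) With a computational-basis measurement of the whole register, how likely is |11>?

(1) Outcome |10> occurs with probability 1/4.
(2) The observable XZ averages to -1.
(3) The observable YY averages to 1.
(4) Outcome |11> occurs with probability 1/4.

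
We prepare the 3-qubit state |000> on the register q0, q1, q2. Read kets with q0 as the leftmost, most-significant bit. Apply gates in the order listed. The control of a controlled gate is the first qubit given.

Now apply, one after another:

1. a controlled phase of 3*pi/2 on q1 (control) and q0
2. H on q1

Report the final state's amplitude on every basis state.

The final amplitudes are sqrt(2)/2 on |000>, sqrt(2)/2 on |010>, and 0 on every other basis state.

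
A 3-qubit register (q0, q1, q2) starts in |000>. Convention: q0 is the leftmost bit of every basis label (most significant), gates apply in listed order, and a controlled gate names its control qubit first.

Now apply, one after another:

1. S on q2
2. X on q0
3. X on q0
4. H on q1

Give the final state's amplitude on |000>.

The amplitude on |000> is sqrt(2)/2. Key observation: gates 2-3 undo each other exactly, leaving only the rest of the circuit to track.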